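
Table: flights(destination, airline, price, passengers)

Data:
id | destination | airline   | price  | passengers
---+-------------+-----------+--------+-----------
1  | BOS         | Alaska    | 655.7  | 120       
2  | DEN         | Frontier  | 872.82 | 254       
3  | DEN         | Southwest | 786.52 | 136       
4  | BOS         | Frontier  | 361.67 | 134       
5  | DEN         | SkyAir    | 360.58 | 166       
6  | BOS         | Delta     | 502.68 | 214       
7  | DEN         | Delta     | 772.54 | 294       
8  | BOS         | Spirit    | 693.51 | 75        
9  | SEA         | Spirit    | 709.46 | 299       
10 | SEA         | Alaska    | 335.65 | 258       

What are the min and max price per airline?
SELECT airline, MIN(price), MAX(price)
FROM flights
GROUP BY airline

Result:
  Alaska: min=335.65, max=655.70
  Delta: min=502.68, max=772.54
  Frontier: min=361.67, max=872.82
  SkyAir: min=360.58, max=360.58
  Southwest: min=786.52, max=786.52
  Spirit: min=693.51, max=709.46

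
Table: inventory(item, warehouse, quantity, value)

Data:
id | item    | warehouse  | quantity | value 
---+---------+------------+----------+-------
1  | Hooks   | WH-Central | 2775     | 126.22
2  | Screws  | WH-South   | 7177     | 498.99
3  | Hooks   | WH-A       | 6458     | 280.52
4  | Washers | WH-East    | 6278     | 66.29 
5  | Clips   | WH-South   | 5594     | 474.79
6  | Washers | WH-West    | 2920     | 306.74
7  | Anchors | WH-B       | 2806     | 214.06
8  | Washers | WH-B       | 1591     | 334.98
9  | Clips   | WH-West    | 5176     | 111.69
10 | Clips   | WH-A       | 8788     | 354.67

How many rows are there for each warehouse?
SELECT warehouse, COUNT(*) as count
FROM inventory
GROUP BY warehouse

Result:
  WH-A: 2
  WH-B: 2
  WH-Central: 1
  WH-East: 1
  WH-South: 2
  WH-West: 2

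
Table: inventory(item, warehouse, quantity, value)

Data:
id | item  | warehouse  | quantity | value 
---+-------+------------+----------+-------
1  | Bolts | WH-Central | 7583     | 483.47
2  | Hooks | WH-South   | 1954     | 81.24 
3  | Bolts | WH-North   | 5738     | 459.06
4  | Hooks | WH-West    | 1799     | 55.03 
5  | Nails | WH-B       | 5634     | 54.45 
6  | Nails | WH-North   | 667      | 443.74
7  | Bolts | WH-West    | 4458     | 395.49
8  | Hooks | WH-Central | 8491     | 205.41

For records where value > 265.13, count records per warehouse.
SELECT warehouse, COUNT(*)
FROM inventory
WHERE value > 265.13
GROUP BY warehouse

Note: WHERE filters rows before grouping.

Result:
  WH-Central: 1
  WH-North: 2
  WH-West: 1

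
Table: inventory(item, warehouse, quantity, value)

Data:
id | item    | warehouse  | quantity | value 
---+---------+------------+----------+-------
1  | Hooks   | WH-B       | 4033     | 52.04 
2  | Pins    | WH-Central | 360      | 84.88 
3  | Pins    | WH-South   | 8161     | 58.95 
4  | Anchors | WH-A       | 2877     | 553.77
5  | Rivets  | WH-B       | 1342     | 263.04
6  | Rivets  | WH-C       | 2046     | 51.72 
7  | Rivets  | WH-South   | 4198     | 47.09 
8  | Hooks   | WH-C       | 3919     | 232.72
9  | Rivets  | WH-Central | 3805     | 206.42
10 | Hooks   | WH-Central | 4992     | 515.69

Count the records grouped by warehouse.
SELECT warehouse, COUNT(*) as count
FROM inventory
GROUP BY warehouse

Result:
  WH-A: 1
  WH-B: 2
  WH-C: 2
  WH-Central: 3
  WH-South: 2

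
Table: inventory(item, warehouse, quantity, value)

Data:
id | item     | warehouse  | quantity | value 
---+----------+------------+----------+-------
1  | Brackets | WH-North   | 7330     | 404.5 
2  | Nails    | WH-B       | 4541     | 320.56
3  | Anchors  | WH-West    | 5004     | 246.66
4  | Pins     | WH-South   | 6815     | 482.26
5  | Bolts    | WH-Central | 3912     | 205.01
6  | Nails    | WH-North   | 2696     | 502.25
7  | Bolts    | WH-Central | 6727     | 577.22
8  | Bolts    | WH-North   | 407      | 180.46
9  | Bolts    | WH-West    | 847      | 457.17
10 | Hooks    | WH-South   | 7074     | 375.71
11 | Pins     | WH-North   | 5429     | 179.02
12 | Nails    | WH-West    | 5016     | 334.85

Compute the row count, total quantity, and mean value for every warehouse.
SELECT warehouse,
       COUNT(*) as cnt,
       SUM(quantity) as total_quantity,
       AVG(value) as avg_value
FROM inventory
GROUP BY warehouse

Result:
  WH-B: 1 records, 4541 total quantity, 320.56 avg value
  WH-Central: 2 records, 10639 total quantity, 391.12 avg value
  WH-North: 4 records, 15862 total quantity, 316.56 avg value
  WH-South: 2 records, 13889 total quantity, 428.99 avg value
  WH-West: 3 records, 10867 total quantity, 346.23 avg value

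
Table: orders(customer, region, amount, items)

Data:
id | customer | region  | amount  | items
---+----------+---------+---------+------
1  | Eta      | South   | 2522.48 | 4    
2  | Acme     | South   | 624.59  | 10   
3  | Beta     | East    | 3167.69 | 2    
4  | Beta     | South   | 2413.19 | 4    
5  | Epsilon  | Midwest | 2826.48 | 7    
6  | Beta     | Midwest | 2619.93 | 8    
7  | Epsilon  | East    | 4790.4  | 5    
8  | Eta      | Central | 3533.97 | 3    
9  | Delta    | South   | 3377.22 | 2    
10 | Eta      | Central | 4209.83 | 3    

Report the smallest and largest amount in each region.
SELECT region, MIN(amount), MAX(amount)
FROM orders
GROUP BY region

Result:
  Central: min=3533.97, max=4209.83
  East: min=3167.69, max=4790.40
  Midwest: min=2619.93, max=2826.48
  South: min=624.59, max=3377.22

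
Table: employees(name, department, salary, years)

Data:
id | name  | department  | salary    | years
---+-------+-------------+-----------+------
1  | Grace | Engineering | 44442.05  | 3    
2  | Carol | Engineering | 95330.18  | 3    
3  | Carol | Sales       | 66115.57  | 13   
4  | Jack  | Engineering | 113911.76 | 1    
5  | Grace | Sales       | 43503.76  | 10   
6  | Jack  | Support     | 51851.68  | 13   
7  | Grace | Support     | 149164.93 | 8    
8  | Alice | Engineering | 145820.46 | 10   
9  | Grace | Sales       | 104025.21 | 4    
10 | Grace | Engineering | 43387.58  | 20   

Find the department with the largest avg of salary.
SELECT department, AVG(salary) as val
FROM employees
GROUP BY department
ORDER BY val DESC
LIMIT 1

Result: Support with avg(salary) = 100508.31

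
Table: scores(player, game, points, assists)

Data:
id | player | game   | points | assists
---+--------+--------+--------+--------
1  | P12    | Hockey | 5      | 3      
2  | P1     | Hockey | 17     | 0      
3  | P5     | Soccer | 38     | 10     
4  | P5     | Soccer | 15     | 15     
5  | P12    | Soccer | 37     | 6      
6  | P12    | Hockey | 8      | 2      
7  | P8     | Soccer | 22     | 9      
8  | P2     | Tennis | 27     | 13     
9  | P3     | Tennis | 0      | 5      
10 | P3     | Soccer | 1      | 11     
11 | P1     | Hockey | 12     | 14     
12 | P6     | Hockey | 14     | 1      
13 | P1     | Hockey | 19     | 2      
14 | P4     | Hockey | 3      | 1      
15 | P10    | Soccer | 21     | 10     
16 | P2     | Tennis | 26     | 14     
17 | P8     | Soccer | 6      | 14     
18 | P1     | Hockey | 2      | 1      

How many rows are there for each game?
SELECT game, COUNT(*) as count
FROM scores
GROUP BY game

Result:
  Hockey: 8
  Soccer: 7
  Tennis: 3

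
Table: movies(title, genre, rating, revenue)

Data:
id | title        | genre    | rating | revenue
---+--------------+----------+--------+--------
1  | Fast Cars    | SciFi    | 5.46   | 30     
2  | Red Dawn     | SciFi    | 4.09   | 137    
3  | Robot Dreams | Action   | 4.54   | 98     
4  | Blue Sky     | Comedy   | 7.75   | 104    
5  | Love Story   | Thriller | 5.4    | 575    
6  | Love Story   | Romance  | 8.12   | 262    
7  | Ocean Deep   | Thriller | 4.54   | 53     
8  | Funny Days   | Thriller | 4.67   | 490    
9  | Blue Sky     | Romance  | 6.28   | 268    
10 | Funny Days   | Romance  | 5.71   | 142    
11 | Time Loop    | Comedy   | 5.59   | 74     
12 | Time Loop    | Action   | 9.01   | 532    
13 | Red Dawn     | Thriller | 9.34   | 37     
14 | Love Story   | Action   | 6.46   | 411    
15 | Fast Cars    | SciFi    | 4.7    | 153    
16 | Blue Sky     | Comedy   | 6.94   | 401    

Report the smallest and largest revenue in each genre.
SELECT genre, MIN(revenue), MAX(revenue)
FROM movies
GROUP BY genre

Result:
  Action: min=98, max=532
  Comedy: min=74, max=401
  Romance: min=142, max=268
  SciFi: min=30, max=153
  Thriller: min=37, max=575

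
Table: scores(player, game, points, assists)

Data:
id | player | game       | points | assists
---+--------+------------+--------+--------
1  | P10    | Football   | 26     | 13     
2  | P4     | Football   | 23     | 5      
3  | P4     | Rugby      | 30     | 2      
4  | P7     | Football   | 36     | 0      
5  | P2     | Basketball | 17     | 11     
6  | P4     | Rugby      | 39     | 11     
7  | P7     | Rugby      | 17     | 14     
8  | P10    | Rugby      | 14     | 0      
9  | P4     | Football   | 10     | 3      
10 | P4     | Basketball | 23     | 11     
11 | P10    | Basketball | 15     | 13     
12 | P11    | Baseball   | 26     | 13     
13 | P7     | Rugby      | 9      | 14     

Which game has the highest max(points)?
SELECT game, MAX(points) as val
FROM scores
GROUP BY game
ORDER BY val DESC
LIMIT 1

Result: Rugby with max(points) = 39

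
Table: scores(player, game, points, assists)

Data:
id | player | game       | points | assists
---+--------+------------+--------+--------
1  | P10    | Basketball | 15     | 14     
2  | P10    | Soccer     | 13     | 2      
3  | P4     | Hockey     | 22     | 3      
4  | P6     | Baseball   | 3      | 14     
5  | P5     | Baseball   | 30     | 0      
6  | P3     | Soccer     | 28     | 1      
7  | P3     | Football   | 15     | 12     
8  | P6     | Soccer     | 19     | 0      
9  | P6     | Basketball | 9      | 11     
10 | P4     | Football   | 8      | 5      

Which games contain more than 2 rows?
SELECT game, COUNT(*) as cnt
FROM scores
GROUP BY game
HAVING COUNT(*) > 2

Result:
  Soccer: 3

Note: HAVING filters groups after aggregation, WHERE filters rows before.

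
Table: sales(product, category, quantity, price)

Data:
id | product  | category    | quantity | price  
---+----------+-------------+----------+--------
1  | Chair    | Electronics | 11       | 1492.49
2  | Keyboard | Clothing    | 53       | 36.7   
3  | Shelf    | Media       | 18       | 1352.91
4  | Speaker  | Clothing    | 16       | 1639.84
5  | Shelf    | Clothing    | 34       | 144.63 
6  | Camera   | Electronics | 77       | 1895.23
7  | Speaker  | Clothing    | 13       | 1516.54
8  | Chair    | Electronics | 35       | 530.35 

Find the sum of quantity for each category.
SELECT category, SUM(quantity) as result
FROM sales
GROUP BY category

Result:
  Clothing: 116
  Electronics: 123
  Media: 18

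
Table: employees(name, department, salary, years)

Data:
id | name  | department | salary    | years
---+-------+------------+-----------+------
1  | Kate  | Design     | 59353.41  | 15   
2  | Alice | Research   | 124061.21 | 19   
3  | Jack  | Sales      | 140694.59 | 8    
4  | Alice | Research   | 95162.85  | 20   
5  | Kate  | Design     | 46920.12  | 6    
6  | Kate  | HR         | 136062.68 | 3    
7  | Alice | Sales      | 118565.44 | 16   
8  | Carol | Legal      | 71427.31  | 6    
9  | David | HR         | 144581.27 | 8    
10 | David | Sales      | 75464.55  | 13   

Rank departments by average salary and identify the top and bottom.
SELECT department, AVG(salary)
FROM employees
GROUP BY department
ORDER BY AVG(salary)

All groups:
  Design: 53136.77
  Legal: 71427.31
  Research: 109612.03
  Sales: 111574.86
  HR: 140321.98

Highest: HR (140321.98)
Lowest: Design (53136.77)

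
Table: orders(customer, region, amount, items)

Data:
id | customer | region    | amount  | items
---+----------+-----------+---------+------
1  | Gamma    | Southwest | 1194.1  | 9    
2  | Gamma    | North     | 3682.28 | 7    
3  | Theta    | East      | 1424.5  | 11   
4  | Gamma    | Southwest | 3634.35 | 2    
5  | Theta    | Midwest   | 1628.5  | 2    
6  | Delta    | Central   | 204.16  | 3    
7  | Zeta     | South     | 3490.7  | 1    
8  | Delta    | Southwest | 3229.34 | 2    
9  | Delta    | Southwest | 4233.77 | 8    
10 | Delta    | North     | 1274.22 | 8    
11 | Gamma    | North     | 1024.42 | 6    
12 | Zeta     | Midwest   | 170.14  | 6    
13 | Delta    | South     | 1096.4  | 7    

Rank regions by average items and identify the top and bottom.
SELECT region, AVG(items)
FROM orders
GROUP BY region
ORDER BY AVG(items)

All groups:
  Central: 3.00
  Midwest: 4.00
  South: 4.00
  Southwest: 5.25
  North: 7.00
  East: 11.00

Highest: East (11.00)
Lowest: Central (3.00)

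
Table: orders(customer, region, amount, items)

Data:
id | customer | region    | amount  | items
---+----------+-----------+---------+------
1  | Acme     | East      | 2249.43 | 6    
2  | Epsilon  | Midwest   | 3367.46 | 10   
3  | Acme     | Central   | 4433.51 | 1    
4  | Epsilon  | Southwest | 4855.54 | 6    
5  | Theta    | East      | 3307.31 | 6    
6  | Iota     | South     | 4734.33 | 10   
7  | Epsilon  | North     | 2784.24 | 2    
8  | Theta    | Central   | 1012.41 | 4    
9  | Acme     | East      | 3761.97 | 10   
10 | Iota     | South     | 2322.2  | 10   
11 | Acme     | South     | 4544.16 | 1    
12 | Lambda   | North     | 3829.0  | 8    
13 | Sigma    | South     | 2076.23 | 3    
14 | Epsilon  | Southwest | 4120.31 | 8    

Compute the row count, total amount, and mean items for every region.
SELECT region,
       COUNT(*) as cnt,
       SUM(amount) as total_amount,
       AVG(items) as avg_items
FROM orders
GROUP BY region

Result:
  Central: 2 records, 5445.92 total amount, 2.50 avg items
  East: 3 records, 9318.71 total amount, 7.33 avg items
  Midwest: 1 records, 3367.46 total amount, 10.00 avg items
  North: 2 records, 6613.24 total amount, 5.00 avg items
  South: 4 records, 13676.92 total amount, 6.00 avg items
  Southwest: 2 records, 8975.85 total amount, 7.00 avg items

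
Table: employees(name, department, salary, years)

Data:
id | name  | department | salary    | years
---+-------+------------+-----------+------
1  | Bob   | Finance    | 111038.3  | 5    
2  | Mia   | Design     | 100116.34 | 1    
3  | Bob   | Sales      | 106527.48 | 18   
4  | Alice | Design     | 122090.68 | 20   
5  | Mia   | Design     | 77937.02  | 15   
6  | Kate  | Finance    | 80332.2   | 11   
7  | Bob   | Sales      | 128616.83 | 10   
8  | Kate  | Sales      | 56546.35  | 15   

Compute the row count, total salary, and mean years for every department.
SELECT department,
       COUNT(*) as cnt,
       SUM(salary) as total_salary,
       AVG(years) as avg_years
FROM employees
GROUP BY department

Result:
  Design: 3 records, 300144.04 total salary, 12.00 avg years
  Finance: 2 records, 191370.50 total salary, 8.00 avg years
  Sales: 3 records, 291690.66 total salary, 14.33 avg years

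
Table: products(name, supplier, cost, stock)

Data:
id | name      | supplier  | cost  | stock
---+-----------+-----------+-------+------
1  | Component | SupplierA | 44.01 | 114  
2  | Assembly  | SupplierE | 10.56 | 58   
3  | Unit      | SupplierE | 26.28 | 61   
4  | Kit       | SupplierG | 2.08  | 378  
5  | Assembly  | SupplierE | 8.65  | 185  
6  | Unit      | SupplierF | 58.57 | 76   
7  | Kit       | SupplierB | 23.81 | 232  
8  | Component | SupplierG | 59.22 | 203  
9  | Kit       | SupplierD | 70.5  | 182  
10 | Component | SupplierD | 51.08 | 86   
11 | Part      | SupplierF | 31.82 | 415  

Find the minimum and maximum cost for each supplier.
SELECT supplier, MIN(cost), MAX(cost)
FROM products
GROUP BY supplier

Result:
  SupplierA: min=44.01, max=44.01
  SupplierB: min=23.81, max=23.81
  SupplierD: min=51.08, max=70.50
  SupplierE: min=8.65, max=26.28
  SupplierF: min=31.82, max=58.57
  SupplierG: min=2.08, max=59.22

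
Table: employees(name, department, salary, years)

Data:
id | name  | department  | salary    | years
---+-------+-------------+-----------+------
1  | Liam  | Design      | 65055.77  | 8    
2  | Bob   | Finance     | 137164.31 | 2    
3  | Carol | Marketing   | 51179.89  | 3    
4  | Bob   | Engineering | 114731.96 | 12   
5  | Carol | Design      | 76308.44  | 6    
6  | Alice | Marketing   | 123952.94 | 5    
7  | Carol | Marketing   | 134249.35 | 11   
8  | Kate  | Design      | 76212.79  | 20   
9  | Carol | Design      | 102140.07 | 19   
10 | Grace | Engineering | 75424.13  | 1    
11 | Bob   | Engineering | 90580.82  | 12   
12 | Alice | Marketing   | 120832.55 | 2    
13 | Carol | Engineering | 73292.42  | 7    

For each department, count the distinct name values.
SELECT department, COUNT(DISTINCT name)
FROM employees
GROUP BY department

Result:
  Design: 3 distinct
  Engineering: 3 distinct
  Finance: 1 distinct
  Marketing: 2 distinct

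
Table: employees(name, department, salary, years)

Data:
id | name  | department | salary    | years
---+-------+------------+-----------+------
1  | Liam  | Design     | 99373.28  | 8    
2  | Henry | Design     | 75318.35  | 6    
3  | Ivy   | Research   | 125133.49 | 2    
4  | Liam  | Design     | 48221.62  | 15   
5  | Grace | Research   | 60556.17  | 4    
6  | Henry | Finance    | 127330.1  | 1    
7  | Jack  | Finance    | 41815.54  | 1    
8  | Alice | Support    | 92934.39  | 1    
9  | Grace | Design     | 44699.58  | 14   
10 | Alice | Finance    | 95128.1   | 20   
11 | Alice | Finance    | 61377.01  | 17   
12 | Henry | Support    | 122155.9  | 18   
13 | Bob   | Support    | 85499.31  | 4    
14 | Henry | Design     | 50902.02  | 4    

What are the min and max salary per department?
SELECT department, MIN(salary), MAX(salary)
FROM employees
GROUP BY department

Result:
  Design: min=44699.58, max=99373.28
  Finance: min=41815.54, max=127330.10
  Research: min=60556.17, max=125133.49
  Support: min=85499.31, max=122155.90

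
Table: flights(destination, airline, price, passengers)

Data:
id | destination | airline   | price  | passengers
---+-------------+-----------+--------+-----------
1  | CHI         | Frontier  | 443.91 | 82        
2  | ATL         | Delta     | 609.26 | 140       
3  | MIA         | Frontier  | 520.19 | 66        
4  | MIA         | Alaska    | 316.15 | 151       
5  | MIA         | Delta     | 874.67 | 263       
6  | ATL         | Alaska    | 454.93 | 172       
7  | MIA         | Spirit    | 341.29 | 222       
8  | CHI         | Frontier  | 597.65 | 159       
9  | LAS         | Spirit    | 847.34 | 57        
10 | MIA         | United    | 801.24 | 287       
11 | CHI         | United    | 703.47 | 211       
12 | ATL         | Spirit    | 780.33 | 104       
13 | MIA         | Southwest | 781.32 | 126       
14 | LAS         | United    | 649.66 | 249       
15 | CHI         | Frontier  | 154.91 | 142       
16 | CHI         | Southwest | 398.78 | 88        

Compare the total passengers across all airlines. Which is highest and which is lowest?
SELECT airline, SUM(passengers)
FROM flights
GROUP BY airline
ORDER BY SUM(passengers)

All groups:
  Southwest: 214
  Alaska: 323
  Spirit: 383
  Delta: 403
  Frontier: 449
  United: 747

Highest: United (747)
Lowest: Southwest (214)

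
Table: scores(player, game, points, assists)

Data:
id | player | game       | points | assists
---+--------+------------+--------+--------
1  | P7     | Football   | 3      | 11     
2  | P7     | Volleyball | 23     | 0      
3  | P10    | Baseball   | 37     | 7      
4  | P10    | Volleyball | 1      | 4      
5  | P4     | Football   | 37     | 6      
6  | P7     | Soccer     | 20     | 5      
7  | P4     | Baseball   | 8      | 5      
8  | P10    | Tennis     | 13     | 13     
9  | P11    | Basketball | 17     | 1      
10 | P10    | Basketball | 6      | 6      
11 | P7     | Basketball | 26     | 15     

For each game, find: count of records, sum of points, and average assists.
SELECT game,
       COUNT(*) as cnt,
       SUM(points) as total_points,
       AVG(assists) as avg_assists
FROM scores
GROUP BY game

Result:
  Baseball: 2 records, 45 total points, 6.00 avg assists
  Basketball: 3 records, 49 total points, 7.33 avg assists
  Football: 2 records, 40 total points, 8.50 avg assists
  Soccer: 1 records, 20 total points, 5.00 avg assists
  Tennis: 1 records, 13 total points, 13.00 avg assists
  Volleyball: 2 records, 24 total points, 2.00 avg assists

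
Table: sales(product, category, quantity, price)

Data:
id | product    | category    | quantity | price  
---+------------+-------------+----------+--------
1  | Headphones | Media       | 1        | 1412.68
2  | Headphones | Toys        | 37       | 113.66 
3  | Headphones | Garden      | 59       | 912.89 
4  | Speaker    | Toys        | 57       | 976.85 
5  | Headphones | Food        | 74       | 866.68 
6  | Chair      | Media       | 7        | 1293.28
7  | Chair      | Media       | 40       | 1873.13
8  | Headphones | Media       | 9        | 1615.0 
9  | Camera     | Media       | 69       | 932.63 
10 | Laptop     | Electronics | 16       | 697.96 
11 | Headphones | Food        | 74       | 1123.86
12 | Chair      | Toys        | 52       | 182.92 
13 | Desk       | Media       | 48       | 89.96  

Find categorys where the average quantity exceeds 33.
SELECT category, AVG(quantity)
FROM sales
GROUP BY category
HAVING AVG(quantity) > 33

Result:
  Food: avg=74.00
  Garden: avg=59.00
  Toys: avg=48.67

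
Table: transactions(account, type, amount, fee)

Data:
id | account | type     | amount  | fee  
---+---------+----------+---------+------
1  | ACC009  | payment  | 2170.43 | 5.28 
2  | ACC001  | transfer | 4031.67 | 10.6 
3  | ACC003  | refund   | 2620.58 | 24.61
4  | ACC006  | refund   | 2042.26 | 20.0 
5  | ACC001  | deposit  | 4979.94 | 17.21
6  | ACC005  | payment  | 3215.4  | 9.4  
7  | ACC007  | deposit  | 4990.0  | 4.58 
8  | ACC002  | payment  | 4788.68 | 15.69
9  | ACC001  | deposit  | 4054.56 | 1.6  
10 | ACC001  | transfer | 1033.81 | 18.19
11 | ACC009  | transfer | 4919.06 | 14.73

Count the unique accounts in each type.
SELECT type, COUNT(DISTINCT account)
FROM transactions
GROUP BY type

Result:
  deposit: 2 distinct
  payment: 3 distinct
  refund: 2 distinct
  transfer: 2 distinct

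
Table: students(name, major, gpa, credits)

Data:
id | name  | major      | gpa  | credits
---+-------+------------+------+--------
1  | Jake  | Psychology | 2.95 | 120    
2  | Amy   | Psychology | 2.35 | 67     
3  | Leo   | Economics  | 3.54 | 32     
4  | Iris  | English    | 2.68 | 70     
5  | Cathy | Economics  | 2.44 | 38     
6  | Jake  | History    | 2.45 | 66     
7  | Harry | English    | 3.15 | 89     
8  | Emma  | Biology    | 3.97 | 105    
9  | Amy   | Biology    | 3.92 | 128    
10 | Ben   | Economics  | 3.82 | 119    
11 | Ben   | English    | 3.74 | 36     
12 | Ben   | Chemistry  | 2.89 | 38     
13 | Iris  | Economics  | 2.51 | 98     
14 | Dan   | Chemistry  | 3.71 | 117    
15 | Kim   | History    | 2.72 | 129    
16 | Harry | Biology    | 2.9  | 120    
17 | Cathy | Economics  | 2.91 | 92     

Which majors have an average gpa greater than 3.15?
SELECT major, AVG(gpa)
FROM students
GROUP BY major
HAVING AVG(gpa) > 3.15

Result:
  Biology: avg=3.60
  Chemistry: avg=3.30
  English: avg=3.19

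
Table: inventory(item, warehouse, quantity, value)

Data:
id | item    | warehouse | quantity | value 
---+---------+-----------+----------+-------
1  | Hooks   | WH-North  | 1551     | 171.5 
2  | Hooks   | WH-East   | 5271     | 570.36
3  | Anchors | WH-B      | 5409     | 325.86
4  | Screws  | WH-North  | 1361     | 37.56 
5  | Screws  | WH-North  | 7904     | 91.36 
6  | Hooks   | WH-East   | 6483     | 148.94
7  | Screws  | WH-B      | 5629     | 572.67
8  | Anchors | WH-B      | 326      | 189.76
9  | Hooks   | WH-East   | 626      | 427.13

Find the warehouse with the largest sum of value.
SELECT warehouse, SUM(value) as val
FROM inventory
GROUP BY warehouse
ORDER BY val DESC
LIMIT 1

Result: WH-East with sum(value) = 1146.43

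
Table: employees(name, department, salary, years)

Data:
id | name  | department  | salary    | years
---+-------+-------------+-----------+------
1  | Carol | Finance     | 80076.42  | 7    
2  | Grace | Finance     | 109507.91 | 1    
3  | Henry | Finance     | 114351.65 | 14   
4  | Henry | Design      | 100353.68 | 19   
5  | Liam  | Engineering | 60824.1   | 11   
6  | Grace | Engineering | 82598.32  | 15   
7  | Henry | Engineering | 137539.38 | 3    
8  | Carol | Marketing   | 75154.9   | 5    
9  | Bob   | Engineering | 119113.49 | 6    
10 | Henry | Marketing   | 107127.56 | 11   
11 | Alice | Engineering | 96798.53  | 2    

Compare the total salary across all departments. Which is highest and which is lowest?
SELECT department, SUM(salary)
FROM employees
GROUP BY department
ORDER BY SUM(salary)

All groups:
  Design: 100353.68
  Marketing: 182282.46
  Finance: 303935.98
  Engineering: 496873.82

Highest: Engineering (496873.82)
Lowest: Design (100353.68)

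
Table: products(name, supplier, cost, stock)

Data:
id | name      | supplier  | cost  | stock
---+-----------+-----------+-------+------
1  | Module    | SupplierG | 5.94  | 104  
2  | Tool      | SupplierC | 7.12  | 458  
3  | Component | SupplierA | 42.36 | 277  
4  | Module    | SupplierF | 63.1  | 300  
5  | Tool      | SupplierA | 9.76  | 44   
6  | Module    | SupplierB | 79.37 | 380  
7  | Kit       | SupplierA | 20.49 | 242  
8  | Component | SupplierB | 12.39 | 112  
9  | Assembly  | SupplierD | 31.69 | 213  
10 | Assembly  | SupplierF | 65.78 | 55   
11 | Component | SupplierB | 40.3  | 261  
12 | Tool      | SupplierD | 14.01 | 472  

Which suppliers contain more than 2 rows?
SELECT supplier, COUNT(*) as cnt
FROM products
GROUP BY supplier
HAVING COUNT(*) > 2

Result:
  SupplierA: 3
  SupplierB: 3

Note: HAVING filters groups after aggregation, WHERE filters rows before.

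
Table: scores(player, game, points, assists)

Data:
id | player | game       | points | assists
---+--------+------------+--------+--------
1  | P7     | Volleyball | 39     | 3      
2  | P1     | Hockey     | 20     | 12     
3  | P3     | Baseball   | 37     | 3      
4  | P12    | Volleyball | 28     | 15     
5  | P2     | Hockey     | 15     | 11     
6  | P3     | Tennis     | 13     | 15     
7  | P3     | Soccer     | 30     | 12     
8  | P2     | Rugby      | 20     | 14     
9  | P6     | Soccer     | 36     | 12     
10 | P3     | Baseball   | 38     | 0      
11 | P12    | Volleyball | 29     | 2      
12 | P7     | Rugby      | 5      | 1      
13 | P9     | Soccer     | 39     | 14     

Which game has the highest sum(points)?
SELECT game, SUM(points) as val
FROM scores
GROUP BY game
ORDER BY val DESC
LIMIT 1

Result: Soccer with sum(points) = 105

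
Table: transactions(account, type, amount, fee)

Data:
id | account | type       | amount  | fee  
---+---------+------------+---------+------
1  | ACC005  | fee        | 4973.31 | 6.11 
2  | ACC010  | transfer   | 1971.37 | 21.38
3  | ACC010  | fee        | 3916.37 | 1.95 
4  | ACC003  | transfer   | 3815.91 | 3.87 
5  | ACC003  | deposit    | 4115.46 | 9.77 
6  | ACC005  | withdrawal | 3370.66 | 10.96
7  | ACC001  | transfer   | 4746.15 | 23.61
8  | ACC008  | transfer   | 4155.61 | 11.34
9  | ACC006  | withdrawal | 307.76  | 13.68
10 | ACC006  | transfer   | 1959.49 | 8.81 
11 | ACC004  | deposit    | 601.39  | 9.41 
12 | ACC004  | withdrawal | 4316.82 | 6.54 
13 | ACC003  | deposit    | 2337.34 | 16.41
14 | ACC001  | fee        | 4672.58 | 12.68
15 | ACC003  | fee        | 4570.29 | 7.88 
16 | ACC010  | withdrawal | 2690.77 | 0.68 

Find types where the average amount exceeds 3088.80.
SELECT type, AVG(amount)
FROM transactions
GROUP BY type
HAVING AVG(amount) > 3088.80

Result:
  fee: avg=4533.14
  transfer: avg=3329.71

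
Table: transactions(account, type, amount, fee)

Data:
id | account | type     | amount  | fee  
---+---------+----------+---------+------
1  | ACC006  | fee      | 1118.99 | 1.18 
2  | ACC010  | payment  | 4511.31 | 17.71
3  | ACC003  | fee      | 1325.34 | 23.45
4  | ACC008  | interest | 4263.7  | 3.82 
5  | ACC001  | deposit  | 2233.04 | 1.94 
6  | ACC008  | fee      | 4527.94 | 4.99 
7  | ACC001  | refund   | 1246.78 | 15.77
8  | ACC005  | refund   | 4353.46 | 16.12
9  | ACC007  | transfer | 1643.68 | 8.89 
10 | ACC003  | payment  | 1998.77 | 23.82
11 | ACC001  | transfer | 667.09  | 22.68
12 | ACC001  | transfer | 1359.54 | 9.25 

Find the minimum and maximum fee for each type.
SELECT type, MIN(fee), MAX(fee)
FROM transactions
GROUP BY type

Result:
  deposit: min=1.94, max=1.94
  fee: min=1.18, max=23.45
  interest: min=3.82, max=3.82
  payment: min=17.71, max=23.82
  refund: min=15.77, max=16.12
  transfer: min=8.89, max=22.68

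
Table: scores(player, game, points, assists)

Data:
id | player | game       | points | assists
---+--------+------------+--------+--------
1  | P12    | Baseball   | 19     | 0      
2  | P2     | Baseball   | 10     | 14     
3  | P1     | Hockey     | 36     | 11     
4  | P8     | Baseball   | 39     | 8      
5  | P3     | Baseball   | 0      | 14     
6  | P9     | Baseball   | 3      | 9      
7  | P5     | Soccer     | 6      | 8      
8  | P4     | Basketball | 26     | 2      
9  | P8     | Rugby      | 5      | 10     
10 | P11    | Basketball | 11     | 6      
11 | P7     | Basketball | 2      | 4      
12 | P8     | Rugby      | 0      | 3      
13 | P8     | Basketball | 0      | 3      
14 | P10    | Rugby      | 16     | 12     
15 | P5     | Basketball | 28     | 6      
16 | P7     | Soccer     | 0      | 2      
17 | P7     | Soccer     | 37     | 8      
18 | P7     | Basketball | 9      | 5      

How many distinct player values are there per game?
SELECT game, COUNT(DISTINCT player)
FROM scores
GROUP BY game

Result:
  Baseball: 5 distinct
  Basketball: 5 distinct
  Hockey: 1 distinct
  Rugby: 2 distinct
  Soccer: 2 distinct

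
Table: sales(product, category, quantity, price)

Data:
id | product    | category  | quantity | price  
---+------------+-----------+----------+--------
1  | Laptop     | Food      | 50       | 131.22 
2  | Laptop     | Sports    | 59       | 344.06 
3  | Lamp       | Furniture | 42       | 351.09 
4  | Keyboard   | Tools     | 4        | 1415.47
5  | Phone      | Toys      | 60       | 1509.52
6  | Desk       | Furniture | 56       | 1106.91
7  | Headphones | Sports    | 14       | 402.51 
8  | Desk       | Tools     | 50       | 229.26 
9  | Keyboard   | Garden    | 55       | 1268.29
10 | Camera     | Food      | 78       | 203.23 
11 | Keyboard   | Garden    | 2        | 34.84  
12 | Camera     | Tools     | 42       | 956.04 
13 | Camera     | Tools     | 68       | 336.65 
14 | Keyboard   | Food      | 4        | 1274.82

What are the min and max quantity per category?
SELECT category, MIN(quantity), MAX(quantity)
FROM sales
GROUP BY category

Result:
  Food: min=4, max=78
  Furniture: min=42, max=56
  Garden: min=2, max=55
  Sports: min=14, max=59
  Tools: min=4, max=68
  Toys: min=60, max=60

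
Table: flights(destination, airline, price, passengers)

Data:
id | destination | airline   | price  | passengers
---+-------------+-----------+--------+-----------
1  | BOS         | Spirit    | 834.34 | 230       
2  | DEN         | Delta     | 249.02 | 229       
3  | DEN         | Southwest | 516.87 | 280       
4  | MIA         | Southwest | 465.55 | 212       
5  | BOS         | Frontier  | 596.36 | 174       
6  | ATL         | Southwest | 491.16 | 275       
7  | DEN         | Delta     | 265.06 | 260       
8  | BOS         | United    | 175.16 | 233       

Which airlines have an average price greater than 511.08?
SELECT airline, AVG(price)
FROM flights
GROUP BY airline
HAVING AVG(price) > 511.08

Result:
  Frontier: avg=596.36
  Spirit: avg=834.34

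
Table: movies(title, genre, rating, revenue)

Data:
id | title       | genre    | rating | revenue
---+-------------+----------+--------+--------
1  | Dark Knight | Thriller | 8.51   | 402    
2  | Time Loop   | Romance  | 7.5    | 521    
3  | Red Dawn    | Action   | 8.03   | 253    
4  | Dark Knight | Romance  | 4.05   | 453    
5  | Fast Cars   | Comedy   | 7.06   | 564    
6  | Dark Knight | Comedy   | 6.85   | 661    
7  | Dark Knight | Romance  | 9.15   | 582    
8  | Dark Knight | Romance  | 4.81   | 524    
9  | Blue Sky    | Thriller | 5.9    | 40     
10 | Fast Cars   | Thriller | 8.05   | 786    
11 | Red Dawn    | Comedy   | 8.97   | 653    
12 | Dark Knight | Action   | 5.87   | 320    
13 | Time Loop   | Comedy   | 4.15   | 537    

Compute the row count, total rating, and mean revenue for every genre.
SELECT genre,
       COUNT(*) as cnt,
       SUM(rating) as total_rating,
       AVG(revenue) as avg_revenue
FROM movies
GROUP BY genre

Result:
  Action: 2 records, 13.90 total rating, 286.50 avg revenue
  Comedy: 4 records, 27.03 total rating, 603.75 avg revenue
  Romance: 4 records, 25.51 total rating, 520.00 avg revenue
  Thriller: 3 records, 22.46 total rating, 409.33 avg revenue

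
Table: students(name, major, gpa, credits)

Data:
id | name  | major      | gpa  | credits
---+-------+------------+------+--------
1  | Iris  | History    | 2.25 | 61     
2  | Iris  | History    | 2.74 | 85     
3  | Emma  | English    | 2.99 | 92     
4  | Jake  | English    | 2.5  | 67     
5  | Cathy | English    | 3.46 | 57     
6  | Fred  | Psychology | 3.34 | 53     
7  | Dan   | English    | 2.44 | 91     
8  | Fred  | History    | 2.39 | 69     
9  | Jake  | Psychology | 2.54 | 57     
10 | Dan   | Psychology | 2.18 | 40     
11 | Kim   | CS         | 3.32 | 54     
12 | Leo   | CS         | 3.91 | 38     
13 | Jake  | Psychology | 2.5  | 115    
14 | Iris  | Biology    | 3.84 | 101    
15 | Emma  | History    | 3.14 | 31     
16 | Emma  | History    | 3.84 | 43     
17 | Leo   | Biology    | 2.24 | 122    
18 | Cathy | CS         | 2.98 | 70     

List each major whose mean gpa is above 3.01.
SELECT major, AVG(gpa)
FROM students
GROUP BY major
HAVING AVG(gpa) > 3.01

Result:
  Biology: avg=3.04
  CS: avg=3.40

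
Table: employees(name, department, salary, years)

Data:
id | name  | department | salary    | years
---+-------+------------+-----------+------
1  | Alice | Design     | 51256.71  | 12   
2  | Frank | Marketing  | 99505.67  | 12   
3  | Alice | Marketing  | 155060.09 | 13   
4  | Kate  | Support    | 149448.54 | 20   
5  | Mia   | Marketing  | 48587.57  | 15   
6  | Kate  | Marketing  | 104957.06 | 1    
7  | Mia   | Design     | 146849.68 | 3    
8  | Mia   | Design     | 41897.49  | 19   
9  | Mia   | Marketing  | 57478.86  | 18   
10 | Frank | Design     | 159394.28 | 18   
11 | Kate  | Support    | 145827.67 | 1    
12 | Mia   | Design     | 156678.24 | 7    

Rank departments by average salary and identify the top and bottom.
SELECT department, AVG(salary)
FROM employees
GROUP BY department
ORDER BY AVG(salary)

All groups:
  Marketing: 93117.85
  Design: 111215.28
  Support: 147638.11

Highest: Support (147638.11)
Lowest: Marketing (93117.85)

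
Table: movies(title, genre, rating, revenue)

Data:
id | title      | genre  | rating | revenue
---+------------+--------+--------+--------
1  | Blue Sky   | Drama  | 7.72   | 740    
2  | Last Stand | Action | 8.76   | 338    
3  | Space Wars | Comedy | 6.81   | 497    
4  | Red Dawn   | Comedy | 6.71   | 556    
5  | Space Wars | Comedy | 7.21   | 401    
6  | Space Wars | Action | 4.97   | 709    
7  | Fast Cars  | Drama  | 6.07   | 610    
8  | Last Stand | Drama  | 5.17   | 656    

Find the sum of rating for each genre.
SELECT genre, SUM(rating) as result
FROM movies
GROUP BY genre

Result:
  Action: 13.73
  Comedy: 20.73
  Drama: 18.96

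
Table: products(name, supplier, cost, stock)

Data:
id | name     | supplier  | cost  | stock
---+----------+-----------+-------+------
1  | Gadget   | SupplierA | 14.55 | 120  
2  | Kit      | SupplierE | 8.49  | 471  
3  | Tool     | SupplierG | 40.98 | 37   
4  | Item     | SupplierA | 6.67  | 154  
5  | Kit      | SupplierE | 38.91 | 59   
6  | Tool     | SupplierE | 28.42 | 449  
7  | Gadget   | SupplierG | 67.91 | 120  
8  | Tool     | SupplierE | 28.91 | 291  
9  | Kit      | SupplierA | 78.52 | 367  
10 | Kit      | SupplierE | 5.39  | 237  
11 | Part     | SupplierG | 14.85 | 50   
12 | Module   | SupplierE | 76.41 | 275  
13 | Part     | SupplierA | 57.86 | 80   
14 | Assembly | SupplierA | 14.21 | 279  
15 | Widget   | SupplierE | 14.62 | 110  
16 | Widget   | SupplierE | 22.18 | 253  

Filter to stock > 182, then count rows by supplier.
SELECT supplier, COUNT(*)
FROM products
WHERE stock > 182
GROUP BY supplier

Note: WHERE filters rows before grouping.

Result:
  SupplierA: 2
  SupplierE: 6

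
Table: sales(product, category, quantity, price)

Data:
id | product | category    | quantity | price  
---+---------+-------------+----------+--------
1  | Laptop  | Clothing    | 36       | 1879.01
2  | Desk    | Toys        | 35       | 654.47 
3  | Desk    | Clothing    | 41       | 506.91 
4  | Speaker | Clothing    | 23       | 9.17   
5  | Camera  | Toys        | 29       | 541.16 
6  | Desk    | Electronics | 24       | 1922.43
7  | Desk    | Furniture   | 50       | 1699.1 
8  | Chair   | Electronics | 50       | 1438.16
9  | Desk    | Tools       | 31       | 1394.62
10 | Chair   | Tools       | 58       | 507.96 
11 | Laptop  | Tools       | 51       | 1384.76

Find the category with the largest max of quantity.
SELECT category, MAX(quantity) as val
FROM sales
GROUP BY category
ORDER BY val DESC
LIMIT 1

Result: Tools with max(quantity) = 58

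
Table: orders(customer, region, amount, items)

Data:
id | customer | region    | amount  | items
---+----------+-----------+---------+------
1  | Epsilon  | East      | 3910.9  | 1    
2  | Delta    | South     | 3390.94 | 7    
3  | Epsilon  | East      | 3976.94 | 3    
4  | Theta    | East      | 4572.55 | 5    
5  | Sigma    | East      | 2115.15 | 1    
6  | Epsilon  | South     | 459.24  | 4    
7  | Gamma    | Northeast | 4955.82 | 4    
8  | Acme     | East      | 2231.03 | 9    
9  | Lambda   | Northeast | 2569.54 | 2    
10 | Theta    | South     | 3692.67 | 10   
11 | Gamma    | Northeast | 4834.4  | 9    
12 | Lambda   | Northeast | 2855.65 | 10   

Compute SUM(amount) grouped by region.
SELECT region, SUM(amount) as result
FROM orders
GROUP BY region

Result:
  East: 16806.57
  Northeast: 15215.41
  South: 7542.85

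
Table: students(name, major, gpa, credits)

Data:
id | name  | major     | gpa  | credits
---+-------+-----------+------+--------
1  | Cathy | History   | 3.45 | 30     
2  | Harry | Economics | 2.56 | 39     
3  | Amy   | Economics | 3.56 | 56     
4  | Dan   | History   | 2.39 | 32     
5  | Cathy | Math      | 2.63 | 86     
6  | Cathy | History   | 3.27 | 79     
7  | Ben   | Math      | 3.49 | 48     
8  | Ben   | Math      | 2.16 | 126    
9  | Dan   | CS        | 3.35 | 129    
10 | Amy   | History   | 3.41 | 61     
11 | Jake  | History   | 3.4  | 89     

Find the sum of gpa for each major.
SELECT major, SUM(gpa) as result
FROM students
GROUP BY major

Result:
  CS: 3.35
  Economics: 6.12
  History: 15.92
  Math: 8.28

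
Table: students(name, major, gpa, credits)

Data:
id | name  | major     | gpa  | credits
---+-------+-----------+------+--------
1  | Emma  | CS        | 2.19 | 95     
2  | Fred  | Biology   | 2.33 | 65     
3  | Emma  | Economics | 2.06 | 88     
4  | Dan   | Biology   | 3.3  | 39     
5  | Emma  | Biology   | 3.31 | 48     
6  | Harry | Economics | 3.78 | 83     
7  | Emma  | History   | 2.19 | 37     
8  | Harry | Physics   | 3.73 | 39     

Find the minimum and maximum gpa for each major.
SELECT major, MIN(gpa), MAX(gpa)
FROM students
GROUP BY major

Result:
  Biology: min=2.33, max=3.31
  CS: min=2.19, max=2.19
  Economics: min=2.06, max=3.78
  History: min=2.19, max=2.19
  Physics: min=3.73, max=3.73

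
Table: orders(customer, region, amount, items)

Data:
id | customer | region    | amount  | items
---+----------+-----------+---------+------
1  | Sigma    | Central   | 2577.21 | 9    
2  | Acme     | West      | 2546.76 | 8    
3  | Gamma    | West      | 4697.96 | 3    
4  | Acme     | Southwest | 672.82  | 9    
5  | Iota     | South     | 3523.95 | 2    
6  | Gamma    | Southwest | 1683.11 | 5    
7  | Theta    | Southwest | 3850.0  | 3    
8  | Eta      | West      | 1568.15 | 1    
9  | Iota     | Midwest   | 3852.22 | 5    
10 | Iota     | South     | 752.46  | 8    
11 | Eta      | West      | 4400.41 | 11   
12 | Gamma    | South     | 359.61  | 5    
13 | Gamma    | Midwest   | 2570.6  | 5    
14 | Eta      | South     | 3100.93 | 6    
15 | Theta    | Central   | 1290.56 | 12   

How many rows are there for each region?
SELECT region, COUNT(*) as count
FROM orders
GROUP BY region

Result:
  Central: 2
  Midwest: 2
  South: 4
  Southwest: 3
  West: 4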